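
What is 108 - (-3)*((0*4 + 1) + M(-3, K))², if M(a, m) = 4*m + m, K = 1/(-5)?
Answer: 108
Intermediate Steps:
K = -⅕ (K = 1*(-⅕) = -⅕ ≈ -0.20000)
M(a, m) = 5*m
108 - (-3)*((0*4 + 1) + M(-3, K))² = 108 - (-3)*((0*4 + 1) + 5*(-⅕))² = 108 - (-3)*((0 + 1) - 1)² = 108 - (-3)*(1 - 1)² = 108 - (-3)*0² = 108 - (-3)*0 = 108 - 1*0 = 108 + 0 = 108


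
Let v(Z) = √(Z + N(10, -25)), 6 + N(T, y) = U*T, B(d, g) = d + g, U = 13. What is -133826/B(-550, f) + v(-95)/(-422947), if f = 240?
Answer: 66913/155 - √29/422947 ≈ 431.70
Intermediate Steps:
N(T, y) = -6 + 13*T
v(Z) = √(124 + Z) (v(Z) = √(Z + (-6 + 13*10)) = √(Z + (-6 + 130)) = √(Z + 124) = √(124 + Z))
-133826/B(-550, f) + v(-95)/(-422947) = -133826/(-550 + 240) + √(124 - 95)/(-422947) = -133826/(-310) + √29*(-1/422947) = -133826*(-1/310) - √29/422947 = 66913/155 - √29/422947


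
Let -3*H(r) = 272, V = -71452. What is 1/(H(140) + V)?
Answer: -3/214628 ≈ -1.3978e-5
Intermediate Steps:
H(r) = -272/3 (H(r) = -⅓*272 = -272/3)
1/(H(140) + V) = 1/(-272/3 - 71452) = 1/(-214628/3) = -3/214628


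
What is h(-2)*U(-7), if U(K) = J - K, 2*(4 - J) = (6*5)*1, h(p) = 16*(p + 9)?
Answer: -448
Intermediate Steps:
h(p) = 144 + 16*p (h(p) = 16*(9 + p) = 144 + 16*p)
J = -11 (J = 4 - 6*5/2 = 4 - 15 = -11)
U(K) = -11 - K
h(-2)*U(-7) = (144 + 16*(-2))*(-11 - 1*(-7)) = (144 - 32)*(-11 + 7) = 112*(-4) = -448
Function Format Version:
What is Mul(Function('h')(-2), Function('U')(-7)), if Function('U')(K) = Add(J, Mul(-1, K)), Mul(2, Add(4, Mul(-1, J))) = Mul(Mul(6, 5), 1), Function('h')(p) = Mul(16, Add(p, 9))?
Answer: -448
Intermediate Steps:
Function('h')(p) = Add(144, Mul(16, p)) (Function('h')(p) = Mul(16, Add(9, p)) = Add(144, Mul(16, p)))
J = -11 (J = Add(4, Mul(Rational(-1, 2), Mul(Mul(6, 5), 1))) = Add(4, Mul(Rational(-1, 2), Mul(30, 1))) = Add(4, Mul(Rational(-1, 2), 30)) = Add(4, -15) = -11)
Function('U')(K) = Add(-11, Mul(-1, K))
Mul(Function('h')(-2), Function('U')(-7)) = Mul(Add(144, Mul(16, -2)), Add(-11, Mul(-1, -7))) = Mul(Add(144, -32), Add(-11, 7)) = Mul(112, -4) = -448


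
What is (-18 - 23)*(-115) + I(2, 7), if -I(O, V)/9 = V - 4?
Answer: 4688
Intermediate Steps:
I(O, V) = 36 - 9*V (I(O, V) = -9*(V - 4) = -9*(-4 + V) = 36 - 9*V)
(-18 - 23)*(-115) + I(2, 7) = (-18 - 23)*(-115) + (36 - 9*7) = -41*(-115) + (36 - 63) = 4715 - 27 = 4688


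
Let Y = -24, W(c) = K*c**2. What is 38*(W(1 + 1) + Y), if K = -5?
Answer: -1672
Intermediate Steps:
W(c) = -5*c**2
38*(W(1 + 1) + Y) = 38*(-5*(1 + 1)**2 - 24) = 38*(-5*2**2 - 24) = 38*(-5*4 - 24) = 38*(-20 - 24) = 38*(-44) = -1672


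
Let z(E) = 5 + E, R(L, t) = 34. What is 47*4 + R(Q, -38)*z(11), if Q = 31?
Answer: 732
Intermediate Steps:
47*4 + R(Q, -38)*z(11) = 47*4 + 34*(5 + 11) = 188 + 34*16 = 188 + 544 = 732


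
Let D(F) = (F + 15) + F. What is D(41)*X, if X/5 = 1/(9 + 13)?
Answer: 485/22 ≈ 22.045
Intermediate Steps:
X = 5/22 (X = 5/(9 + 13) = 5/22 ≈ 0.22727)
D(F) = 15 + 2*F (D(F) = (15 + F) + F = 15 + 2*F)
D(41)*X = (15 + 2*41)*(5/22) = (15 + 82)*(5/22) = 97*(5/22) = 485/22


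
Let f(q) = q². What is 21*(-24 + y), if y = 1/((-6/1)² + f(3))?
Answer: -7553/15 ≈ -503.53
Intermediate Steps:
y = 1/45 (y = 1/((-6/1)² + 3²) = 1/((-6*1)² + 9) = 1/((-6)² + 9) = 1/(36 + 9) = 1/45 ≈ 0.022222)
21*(-24 + y) = 21*(-24 + 1/45) = 21*(-1079/45) = -7553/15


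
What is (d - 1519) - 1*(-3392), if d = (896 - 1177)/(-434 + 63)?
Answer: 695164/371 ≈ 1873.8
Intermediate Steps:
d = 281/371 (d = -281/(-371) = -281*(-1/371) = 281/371 ≈ 0.75741)
(d - 1519) - 1*(-3392) = (281/371 - 1519) - 1*(-3392) = -563268/371 + 3392 = 695164/371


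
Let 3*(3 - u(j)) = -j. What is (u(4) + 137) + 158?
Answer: 898/3 ≈ 299.33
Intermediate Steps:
u(j) = 3 + j/3 (u(j) = 3 - (-1)*j/3 = 3 + j/3)
(u(4) + 137) + 158 = ((3 + (⅓)*4) + 137) + 158 = ((3 + 4/3) + 137) + 158 = (13/3 + 137) + 158 = 424/3 + 158 = 898/3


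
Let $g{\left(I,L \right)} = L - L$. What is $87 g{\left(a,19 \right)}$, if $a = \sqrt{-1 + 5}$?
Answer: $0$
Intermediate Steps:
$a = 2$ ($a = \sqrt{4} = 2$)
$g{\left(I,L \right)} = 0$
$87 g{\left(a,19 \right)} = 87 \cdot 0 = 0$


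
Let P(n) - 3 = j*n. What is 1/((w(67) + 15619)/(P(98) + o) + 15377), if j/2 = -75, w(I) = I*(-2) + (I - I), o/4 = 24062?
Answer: 81551/1254025212 ≈ 6.5031e-5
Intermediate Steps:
o = 96248 (o = 4*24062 = 96248)
w(I) = -2*I (w(I) = -2*I + 0 = -2*I)
j = -150 (j = 2*(-75) = -150)
P(n) = 3 - 150*n
1/((w(67) + 15619)/(P(98) + o) + 15377) = 1/((-2*67 + 15619)/((3 - 150*98) + 96248) + 15377) = 1/((-134 + 15619)/((3 - 14700) + 96248) + 15377) = 1/(15485/(-14697 + 96248) + 15377) = 1/(15485/81551 + 15377) = 1/(1254025212/81551) = 81551/1254025212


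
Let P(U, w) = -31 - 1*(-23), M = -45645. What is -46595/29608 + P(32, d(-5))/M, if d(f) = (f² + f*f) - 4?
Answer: -2126591911/1351457160 ≈ -1.5736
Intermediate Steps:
d(f) = -4 + 2*f² (d(f) = (f² + f²) - 4 = 2*f² - 4 = -4 + 2*f²)
P(U, w) = -8 (P(U, w) = -31 + 23 = -8)
-46595/29608 + P(32, d(-5))/M = -46595/29608 - 8/(-45645) = -46595*1/29608 - 8*(-1/45645) = -46595/29608 + 8/45645 = -2126591911/1351457160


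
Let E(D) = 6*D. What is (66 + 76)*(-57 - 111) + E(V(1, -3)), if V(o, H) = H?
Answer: -23874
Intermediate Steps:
(66 + 76)*(-57 - 111) + E(V(1, -3)) = (66 + 76)*(-57 - 111) + 6*(-3) = 142*(-168) - 18 = -23856 - 18 = -23874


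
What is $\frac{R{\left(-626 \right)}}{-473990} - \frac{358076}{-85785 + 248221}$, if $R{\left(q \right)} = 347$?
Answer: $- \frac{42445202133}{19248259910} \approx -2.2051$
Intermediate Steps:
$\frac{R{\left(-626 \right)}}{-473990} - \frac{358076}{-85785 + 248221} = \frac{347}{-473990} - \frac{358076}{-85785 + 248221} = 347 \left(- \frac{1}{473990}\right) - \frac{358076}{162436} = - \frac{347}{473990} - \frac{89519}{40609} = - \frac{42445202133}{19248259910}$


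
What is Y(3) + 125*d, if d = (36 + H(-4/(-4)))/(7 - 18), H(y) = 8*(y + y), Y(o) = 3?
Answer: -6467/11 ≈ -587.91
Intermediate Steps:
H(y) = 16*y (H(y) = 8*(2*y) = 16*y)
d = -52/11 (d = (36 + 16*(-4/(-4)))/(7 - 18) = (36 + 16*(-4*(-¼)))/(-11) = (36 + 16*1)*(-1/11) = (36 + 16)*(-1/11) = 52*(-1/11) = -52/11 ≈ -4.7273)
Y(3) + 125*d = 3 + 125*(-52/11) = 3 - 6500/11 = -6467/11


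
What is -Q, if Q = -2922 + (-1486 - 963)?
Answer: 5371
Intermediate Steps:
Q = -5371 (Q = -2922 - 2449 = -5371)
-Q = -1*(-5371) = 5371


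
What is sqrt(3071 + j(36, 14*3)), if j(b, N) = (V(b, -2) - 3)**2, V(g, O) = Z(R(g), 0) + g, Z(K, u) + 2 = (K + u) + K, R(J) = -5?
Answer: 2*sqrt(878) ≈ 59.262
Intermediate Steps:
Z(K, u) = -2 + u + 2*K (Z(K, u) = -2 + ((K + u) + K) = -2 + (u + 2*K) = -2 + u + 2*K)
V(g, O) = -12 + g (V(g, O) = (-2 + 0 + 2*(-5)) + g = (-2 + 0 - 10) + g = -12 + g)
j(b, N) = (-15 + b)**2 (j(b, N) = ((-12 + b) - 3)**2 = (-15 + b)**2)
sqrt(3071 + j(36, 14*3)) = sqrt(3071 + (-15 + 36)**2) = sqrt(3071 + 21**2) = sqrt(3071 + 441) = sqrt(3512) = 2*sqrt(878)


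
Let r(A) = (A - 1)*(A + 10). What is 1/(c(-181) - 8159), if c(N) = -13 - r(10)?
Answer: -1/8352 ≈ -0.00011973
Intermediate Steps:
r(A) = (-1 + A)*(10 + A)
c(N) = -193 (c(N) = -13 - (-10 + 10² + 9*10) = -13 - (-10 + 100 + 90) = -13 - 1*180 = -13 - 180 = -193)
1/(c(-181) - 8159) = 1/(-193 - 8159) = 1/(-8352) = -1/8352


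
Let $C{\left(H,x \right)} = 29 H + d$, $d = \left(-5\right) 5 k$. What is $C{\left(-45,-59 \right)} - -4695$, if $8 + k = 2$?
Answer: $3540$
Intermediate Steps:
$k = -6$ ($k = -8 + 2 = -6$)
$d = 150$ ($d = \left(-5\right) 5 \left(-6\right) = \left(-25\right) \left(-6\right) = 150$)
$C{\left(H,x \right)} = 150 + 29 H$ ($C{\left(H,x \right)} = 29 H + 150 = 150 + 29 H$)
$C{\left(-45,-59 \right)} - -4695 = \left(150 + 29 \left(-45\right)\right) - -4695 = \left(150 - 1305\right) + 4695 = -1155 + 4695 = 3540$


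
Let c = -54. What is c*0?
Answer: 0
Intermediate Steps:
c*0 = -54*0 = 0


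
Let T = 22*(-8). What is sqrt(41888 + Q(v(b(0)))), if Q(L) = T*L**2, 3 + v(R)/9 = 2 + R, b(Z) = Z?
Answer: 4*sqrt(1727) ≈ 166.23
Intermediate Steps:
T = -176
v(R) = -9 + 9*R (v(R) = -27 + 9*(2 + R) = -27 + (18 + 9*R) = -9 + 9*R)
Q(L) = -176*L**2
sqrt(41888 + Q(v(b(0)))) = sqrt(41888 - 176*(-9 + 9*0)**2) = sqrt(41888 - 176*(-9 + 0)**2) = sqrt(41888 - 176*(-9)**2) = sqrt(41888 - 176*81) = sqrt(41888 - 14256) = sqrt(27632) = 4*sqrt(1727)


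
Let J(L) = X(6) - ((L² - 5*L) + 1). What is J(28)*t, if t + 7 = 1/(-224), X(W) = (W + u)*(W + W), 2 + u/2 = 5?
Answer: 786069/224 ≈ 3509.2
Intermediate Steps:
u = 6 (u = -4 + 2*5 = -4 + 10 = 6)
X(W) = 2*W*(6 + W) (X(W) = (W + 6)*(W + W) = (6 + W)*(2*W) = 2*W*(6 + W))
J(L) = 143 - L² + 5*L (J(L) = 2*6*(6 + 6) - ((L² - 5*L) + 1) = 2*6*12 - (1 + L² - 5*L) = 144 + (-1 - L² + 5*L) = 143 - L² + 5*L)
t = -1569/224 (t = -7 + 1/(-224) = -7 - 1/224 = -1569/224 ≈ -7.0045)
J(28)*t = (143 - 1*28² + 5*28)*(-1569/224) = (143 - 1*784 + 140)*(-1569/224) = (143 - 784 + 140)*(-1569/224) = -501*(-1569/224) = 786069/224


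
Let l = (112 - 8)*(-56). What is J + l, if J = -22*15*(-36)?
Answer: 6056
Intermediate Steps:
l = -5824 (l = 104*(-56) = -5824)
J = 11880 (J = -330*(-36) = 11880)
J + l = 11880 - 5824 = 6056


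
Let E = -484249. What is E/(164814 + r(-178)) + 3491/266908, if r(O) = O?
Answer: -16084398477/5492833186 ≈ -2.9283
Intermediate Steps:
E/(164814 + r(-178)) + 3491/266908 = -484249/(164814 - 178) + 3491/266908 = -484249/164636 + 3491*(1/266908) = -484249*1/164636 + 3491/266908 = -484249/164636 + 3491/266908 = -16084398477/5492833186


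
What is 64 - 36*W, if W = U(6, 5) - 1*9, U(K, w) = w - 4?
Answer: 352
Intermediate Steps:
U(K, w) = -4 + w
W = -8 (W = (-4 + 5) - 1*9 = 1 - 9 = -8)
64 - 36*W = 64 - 36*(-8) = 64 + 288 = 352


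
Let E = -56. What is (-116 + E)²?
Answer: 29584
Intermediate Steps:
(-116 + E)² = (-116 - 56)² = (-172)² = 29584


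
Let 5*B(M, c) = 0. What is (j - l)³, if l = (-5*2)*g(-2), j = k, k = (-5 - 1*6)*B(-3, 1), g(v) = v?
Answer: -8000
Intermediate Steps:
B(M, c) = 0 (B(M, c) = (⅕)*0 = 0)
k = 0 (k = (-5 - 1*6)*0 = (-5 - 6)*0 = -11*0 = 0)
j = 0
l = 20 (l = -5*2*(-2) = -10*(-2) = 20)
(j - l)³ = (0 - 1*20)³ = (0 - 20)³ = (-20)³ = -8000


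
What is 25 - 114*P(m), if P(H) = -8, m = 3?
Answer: 937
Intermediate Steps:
25 - 114*P(m) = 25 - 114*(-8) = 25 + 912 = 937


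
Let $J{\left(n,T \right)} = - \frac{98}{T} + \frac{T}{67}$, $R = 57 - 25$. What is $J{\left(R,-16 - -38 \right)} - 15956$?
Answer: $- \frac{11762613}{737} \approx -15960.0$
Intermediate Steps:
$R = 32$ ($R = 57 - 25 = 32$)
$J{\left(n,T \right)} = - \frac{98}{T} + \frac{T}{67}$ ($J{\left(n,T \right)} = - \frac{98}{T} + T \frac{1}{67} = - \frac{98}{T} + \frac{T}{67}$)
$J{\left(R,-16 - -38 \right)} - 15956 = \left(- \frac{98}{-16 - -38} + \frac{-16 - -38}{67}\right) - 15956 = \left(- \frac{98}{-16 + 38} + \frac{-16 + 38}{67}\right) - 15956 = \left(- \frac{98}{22} + \frac{1}{67} \cdot 22\right) - 15956 = \left(\left(-98\right) \frac{1}{22} + \frac{22}{67}\right) - 15956 = \left(- \frac{49}{11} + \frac{22}{67}\right) - 15956 = - \frac{3041}{737} - 15956 = - \frac{11762613}{737}$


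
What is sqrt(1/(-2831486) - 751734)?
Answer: 5*I*sqrt(241075469873467334)/2831486 ≈ 867.03*I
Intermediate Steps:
sqrt(1/(-2831486) - 751734) = sqrt(-1/2831486 - 751734) = sqrt(-2128524296725/2831486) = 5*I*sqrt(241075469873467334)/2831486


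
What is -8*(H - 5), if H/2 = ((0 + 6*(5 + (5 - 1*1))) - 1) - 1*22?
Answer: -456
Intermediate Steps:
H = 62 (H = 2*(((0 + 6*(5 + (5 - 1*1))) - 1) - 1*22) = 2*(((0 + 6*(5 + (5 - 1))) - 1) - 22) = 2*(((0 + 6*(5 + 4)) - 1) - 22) = 2*(((0 + 6*9) - 1) - 22) = 2*(((0 + 54) - 1) - 22) = 2*((54 - 1) - 22) = 2*(53 - 22) = 2*31 = 62)
-8*(H - 5) = -8*(62 - 5) = -8*57 = -456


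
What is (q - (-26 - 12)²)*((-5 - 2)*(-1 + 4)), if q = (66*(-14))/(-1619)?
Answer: 49075152/1619 ≈ 30312.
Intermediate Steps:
q = 924/1619 (q = -924*(-1/1619) = 924/1619 ≈ 0.57072)
(q - (-26 - 12)²)*((-5 - 2)*(-1 + 4)) = (924/1619 - (-26 - 12)²)*((-5 - 2)*(-1 + 4)) = (924/1619 - 1*(-38)²)*(-7*3) = (924/1619 - 1*1444)*(-21) = (924/1619 - 1444)*(-21) = -2336912/1619*(-21) = 49075152/1619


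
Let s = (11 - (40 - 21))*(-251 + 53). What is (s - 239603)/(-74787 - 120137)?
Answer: 238019/194924 ≈ 1.2211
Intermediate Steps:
s = 1584 (s = (11 - 1*19)*(-198) = (11 - 19)*(-198) = -8*(-198) = 1584)
(s - 239603)/(-74787 - 120137) = (1584 - 239603)/(-74787 - 120137) = -238019/(-194924) = -238019*(-1/194924) = 238019/194924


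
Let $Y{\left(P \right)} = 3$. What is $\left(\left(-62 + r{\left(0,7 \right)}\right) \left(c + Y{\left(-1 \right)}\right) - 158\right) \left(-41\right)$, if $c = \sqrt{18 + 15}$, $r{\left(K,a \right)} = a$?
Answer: $13243 + 2255 \sqrt{33} \approx 26197.0$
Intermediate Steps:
$c = \sqrt{33} \approx 5.7446$
$\left(\left(-62 + r{\left(0,7 \right)}\right) \left(c + Y{\left(-1 \right)}\right) - 158\right) \left(-41\right) = \left(\left(-62 + 7\right) \left(\sqrt{33} + 3\right) - 158\right) \left(-41\right) = \left(- 55 \left(3 + \sqrt{33}\right) - 158\right) \left(-41\right) = \left(\left(-165 - 55 \sqrt{33}\right) - 158\right) \left(-41\right) = \left(-323 - 55 \sqrt{33}\right) \left(-41\right) = 13243 + 2255 \sqrt{33}$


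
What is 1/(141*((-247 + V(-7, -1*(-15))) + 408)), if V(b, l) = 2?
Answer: 1/22983 ≈ 4.3510e-5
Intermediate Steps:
1/(141*((-247 + V(-7, -1*(-15))) + 408)) = 1/(141*((-247 + 2) + 408)) = 1/(141*(-245 + 408)) = 1/(141*163) = 1/22983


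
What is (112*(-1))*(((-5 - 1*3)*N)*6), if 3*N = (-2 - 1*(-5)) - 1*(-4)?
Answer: 12544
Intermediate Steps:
N = 7/3 (N = ((-2 - 1*(-5)) - 1*(-4))/3 = ((-2 + 5) + 4)/3 = (3 + 4)/3 = (1/3)*7 = 7/3 ≈ 2.3333)
(112*(-1))*(((-5 - 1*3)*N)*6) = (112*(-1))*(((-5 - 1*3)*(7/3))*6) = -112*(-5 - 3)*(7/3)*6 = -112*(-8*7/3)*6 = -(-6272)*6/3 = -112*(-112) = 12544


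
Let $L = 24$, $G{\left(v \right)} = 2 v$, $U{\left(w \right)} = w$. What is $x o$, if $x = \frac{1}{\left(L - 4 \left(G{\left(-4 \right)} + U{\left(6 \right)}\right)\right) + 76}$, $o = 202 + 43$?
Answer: $\frac{245}{108} \approx 2.2685$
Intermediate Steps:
$o = 245$
$x = \frac{1}{108}$ ($x = \frac{1}{\left(24 - 4 \left(2 \left(-4\right) + 6\right)\right) + 76} = \frac{1}{\left(24 - 4 \left(-8 + 6\right)\right) + 76} = \frac{1}{\left(24 - -8\right) + 76} = \frac{1}{\left(24 + 8\right) + 76} = \frac{1}{32 + 76} = \frac{1}{108} \approx 0.0092593$)
$x o = \frac{1}{108} \cdot 245 = \frac{245}{108}$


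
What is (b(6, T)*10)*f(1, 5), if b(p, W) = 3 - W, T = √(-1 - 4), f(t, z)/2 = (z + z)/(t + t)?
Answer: 300 - 100*I*√5 ≈ 300.0 - 223.61*I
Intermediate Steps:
f(t, z) = 2*z/t (f(t, z) = 2*((z + z)/(t + t)) = 2*((2*z)/((2*t))) = 2*((2*z)*(1/(2*t))) = 2*(z/t) = 2*z/t)
T = I*√5 (T = √(-5) = I*√5 ≈ 2.2361*I)
(b(6, T)*10)*f(1, 5) = ((3 - I*√5)*10)*(2*5/1) = ((3 - I*√5)*10)*(2*5*1) = (30 - 10*I*√5)*10 = 300 - 100*I*√5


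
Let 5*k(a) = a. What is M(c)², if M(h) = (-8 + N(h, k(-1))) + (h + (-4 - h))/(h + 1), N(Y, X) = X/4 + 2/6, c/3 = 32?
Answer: 2038612801/33872400 ≈ 60.185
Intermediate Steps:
k(a) = a/5
c = 96 (c = 3*32 = 96)
N(Y, X) = ⅓ + X/4 (N(Y, X) = X*(¼) + 2*(⅙) = X/4 + ⅓ = ⅓ + X/4)
M(h) = -463/60 - 4/(1 + h) (M(h) = (-8 + (⅓ + ((⅕)*(-1))/4)) + (h + (-4 - h))/(h + 1) = (-8 + (⅓ + (¼)*(-⅕))) - 4/(1 + h) = (-8 + (⅓ - 1/20)) - 4/(1 + h) = (-8 + 17/60) - 4/(1 + h) = -463/60 - 4/(1 + h))
M(c)² = ((-703 - 463*96)/(60*(1 + 96)))² = ((1/60)*(-703 - 44448)/97)² = ((1/60)*(1/97)*(-45151))² = (-45151/5820)² = 2038612801/33872400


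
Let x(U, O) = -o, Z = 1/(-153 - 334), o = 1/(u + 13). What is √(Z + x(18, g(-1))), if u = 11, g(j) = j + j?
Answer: I*√1493142/5844 ≈ 0.20909*I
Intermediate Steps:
g(j) = 2*j
o = 1/24 (o = 1/(11 + 13) = 1/24 ≈ 0.041667)
Z = -1/487 (Z = 1/(-487) = -1/487 ≈ -0.0020534)
x(U, O) = -1/24 (x(U, O) = -1*1/24 = -1/24)
√(Z + x(18, g(-1))) = √(-1/487 - 1/24) = √(-511/11688) = I*√1493142/5844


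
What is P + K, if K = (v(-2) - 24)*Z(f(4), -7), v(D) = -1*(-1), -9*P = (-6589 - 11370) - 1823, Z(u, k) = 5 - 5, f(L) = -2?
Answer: 2198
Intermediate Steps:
Z(u, k) = 0
P = 2198 (P = -((-6589 - 11370) - 1823)/9 = -(-17959 - 1823)/9 = -⅑*(-19782) = 2198)
v(D) = 1
K = 0 (K = (1 - 24)*0 = -23*0 = 0)
P + K = 2198 + 0 = 2198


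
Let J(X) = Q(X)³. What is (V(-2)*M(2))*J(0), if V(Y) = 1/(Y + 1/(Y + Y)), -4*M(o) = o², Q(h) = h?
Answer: 0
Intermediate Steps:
M(o) = -o²/4
V(Y) = 1/(Y + 1/(2*Y))
J(X) = X³
(V(-2)*M(2))*J(0) = ((2*(-2)/(1 + 2*(-2)²))*(-¼*2²))*0³ = ((2*(-2)/(1 + 2*4))*(-¼*4))*0 = ((2*(-2)/(1 + 8))*(-1))*0 = ((2*(-2)/9)*(-1))*0 = ((2*(-2)*(⅑))*(-1))*0 = -4/9*(-1)*0 = (4/9)*0 = 0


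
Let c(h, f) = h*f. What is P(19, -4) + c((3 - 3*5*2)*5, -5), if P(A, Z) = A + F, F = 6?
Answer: 700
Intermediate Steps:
P(A, Z) = 6 + A (P(A, Z) = A + 6 = 6 + A)
c(h, f) = f*h
P(19, -4) + c((3 - 3*5*2)*5, -5) = (6 + 19) - 5*(3 - 3*5*2)*5 = 25 - 5*(3 - 15*2)*5 = 25 - 5*(3 - 30)*5 = 25 - (-135)*5 = 25 - 5*(-135) = 25 + 675 = 700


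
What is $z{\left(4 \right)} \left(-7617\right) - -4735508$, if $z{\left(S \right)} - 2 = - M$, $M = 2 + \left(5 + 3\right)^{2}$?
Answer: $5222996$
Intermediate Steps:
$M = 66$ ($M = 2 + 8^{2} = 2 + 64 = 66$)
$z{\left(S \right)} = -64$ ($z{\left(S \right)} = 2 - 66 = -64$)
$z{\left(4 \right)} \left(-7617\right) - -4735508 = \left(-64\right) \left(-7617\right) - -4735508 = 487488 + 4735508 = 5222996$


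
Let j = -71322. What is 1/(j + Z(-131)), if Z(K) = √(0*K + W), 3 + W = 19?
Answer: -1/71318 ≈ -1.4022e-5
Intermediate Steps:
W = 16 (W = -3 + 19 = 16)
Z(K) = 4 (Z(K) = √(0*K + 16) = √(0 + 16) = √16 = 4)
1/(j + Z(-131)) = 1/(-71322 + 4) = 1/(-71318) = -1/71318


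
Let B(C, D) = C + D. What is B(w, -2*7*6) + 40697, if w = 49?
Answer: 40662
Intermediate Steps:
B(w, -2*7*6) + 40697 = (49 - 2*7*6) + 40697 = (49 - 14*6) + 40697 = (49 - 84) + 40697 = -35 + 40697 = 40662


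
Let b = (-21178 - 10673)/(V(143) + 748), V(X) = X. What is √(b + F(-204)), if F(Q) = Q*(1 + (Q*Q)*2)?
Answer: I*√18490749277/33 ≈ 4120.6*I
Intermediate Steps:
F(Q) = Q*(1 + 2*Q²) (F(Q) = Q*(1 + Q²*2) = Q*(1 + 2*Q²))
b = -3539/99 (b = (-21178 - 10673)/(143 + 748) = -31851/891 = -31851*1/891 = -3539/99 ≈ -35.747)
√(b + F(-204)) = √(-3539/99 + (-204 + 2*(-204)³)) = √(-3539/99 + (-204 + 2*(-8489664))) = √(-3539/99 + (-204 - 16979328)) = √(-3539/99 - 16979532) = √(-1680977207/99) = I*√18490749277/33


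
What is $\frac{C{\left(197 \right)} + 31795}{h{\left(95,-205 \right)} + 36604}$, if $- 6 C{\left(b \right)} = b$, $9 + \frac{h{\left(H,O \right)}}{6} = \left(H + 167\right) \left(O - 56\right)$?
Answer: $- \frac{190573}{2242452} \approx -0.084984$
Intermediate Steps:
$h{\left(H,O \right)} = -54 + 6 \left(-56 + O\right) \left(167 + H\right)$ ($h{\left(H,O \right)} = -54 + 6 \left(H + 167\right) \left(O - 56\right) = -54 + 6 \left(167 + H\right) \left(-56 + O\right) = -54 + 6 \left(-56 + O\right) \left(167 + H\right)$)
$C{\left(b \right)} = - \frac{b}{6}$
$\frac{C{\left(197 \right)} + 31795}{h{\left(95,-205 \right)} + 36604} = \frac{\left(- \frac{1}{6}\right) 197 + 31795}{\left(-56166 - 31920 + 1002 \left(-205\right) + 6 \cdot 95 \left(-205\right)\right) + 36604} = \frac{- \frac{197}{6} + 31795}{\left(-56166 - 31920 - 205410 - 116850\right) + 36604} = \frac{190573}{6 \left(-410346 + 36604\right)} = \frac{190573}{6 \left(-373742\right)} = \frac{190573}{6} \left(- \frac{1}{373742}\right) = - \frac{190573}{2242452}$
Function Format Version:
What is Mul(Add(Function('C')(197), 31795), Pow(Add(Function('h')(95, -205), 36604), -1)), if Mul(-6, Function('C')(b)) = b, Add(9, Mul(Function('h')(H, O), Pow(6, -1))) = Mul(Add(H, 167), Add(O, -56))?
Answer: Rational(-190573, 2242452) ≈ -0.084984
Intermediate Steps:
Function('h')(H, O) = Add(-54, Mul(6, Add(-56, O), Add(167, H))) (Function('h')(H, O) = Add(-54, Mul(6, Mul(Add(H, 167), Add(O, -56)))) = Add(-54, Mul(6, Mul(Add(167, H), Add(-56, O)))) = Add(-54, Mul(6, Mul(Add(-56, O), Add(167, H)))) = Add(-54, Mul(6, Add(-56, O), Add(167, H))))
Function('C')(b) = Mul(Rational(-1, 6), b)
Mul(Add(Function('C')(197), 31795), Pow(Add(Function('h')(95, -205), 36604), -1)) = Mul(Add(Mul(Rational(-1, 6), 197), 31795), Pow(Add(Add(-56166, Mul(-336, 95), Mul(1002, -205), Mul(6, 95, -205)), 36604), -1)) = Mul(Add(Rational(-197, 6), 31795), Pow(Add(Add(-56166, -31920, -205410, -116850), 36604), -1)) = Mul(Rational(190573, 6), Pow(Add(-410346, 36604), -1)) = Mul(Rational(190573, 6), Pow(-373742, -1)) = Mul(Rational(190573, 6), Rational(-1, 373742)) = Rational(-190573, 2242452)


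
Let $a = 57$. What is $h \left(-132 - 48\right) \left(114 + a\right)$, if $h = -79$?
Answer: $2431620$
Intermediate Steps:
$h \left(-132 - 48\right) \left(114 + a\right) = - 79 \left(-132 - 48\right) \left(114 + 57\right) = - 79 \left(\left(-180\right) 171\right) = \left(-79\right) \left(-30780\right) = 2431620$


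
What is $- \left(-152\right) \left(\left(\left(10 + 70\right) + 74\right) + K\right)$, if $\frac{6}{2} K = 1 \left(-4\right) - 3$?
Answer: $\frac{69160}{3} \approx 23053.0$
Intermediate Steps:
$K = - \frac{7}{3}$ ($K = \frac{1 \left(-4\right) - 3}{3} = \frac{-4 - 3}{3} = \frac{1}{3} \left(-7\right) = - \frac{7}{3} \approx -2.3333$)
$- \left(-152\right) \left(\left(\left(10 + 70\right) + 74\right) + K\right) = - \left(-152\right) \left(\left(\left(10 + 70\right) + 74\right) - \frac{7}{3}\right) = - \left(-152\right) \left(\left(80 + 74\right) - \frac{7}{3}\right) = - \left(-152\right) \left(154 - \frac{7}{3}\right) = - \frac{\left(-152\right) 455}{3} = \left(-1\right) \left(- \frac{69160}{3}\right) = \frac{69160}{3}$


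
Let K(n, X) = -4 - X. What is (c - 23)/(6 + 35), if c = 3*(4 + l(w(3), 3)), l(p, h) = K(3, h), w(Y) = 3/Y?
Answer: -32/41 ≈ -0.78049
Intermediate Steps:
l(p, h) = -4 - h
c = -9 (c = 3*(4 + (-4 - 1*3)) = 3*(4 + (-4 - 3)) = 3*(4 - 7) = 3*(-3) = -9)
(c - 23)/(6 + 35) = (-9 - 23)/(6 + 35) = -32/41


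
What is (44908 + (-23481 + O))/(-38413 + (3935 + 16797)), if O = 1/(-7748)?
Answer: -166016395/136992388 ≈ -1.2119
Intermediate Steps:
O = -1/7748 ≈ -0.00012907
(44908 + (-23481 + O))/(-38413 + (3935 + 16797)) = (44908 + (-23481 - 1/7748))/(-38413 + (3935 + 16797)) = (44908 - 181930789/7748)/(-38413 + 20732) = (166016395/7748)/(-17681) = (166016395/7748)*(-1/17681) = -166016395/136992388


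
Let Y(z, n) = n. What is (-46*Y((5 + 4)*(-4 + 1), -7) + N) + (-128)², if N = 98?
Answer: 16804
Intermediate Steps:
(-46*Y((5 + 4)*(-4 + 1), -7) + N) + (-128)² = (-46*(-7) + 98) + (-128)² = (322 + 98) + 16384 = 420 + 16384 = 16804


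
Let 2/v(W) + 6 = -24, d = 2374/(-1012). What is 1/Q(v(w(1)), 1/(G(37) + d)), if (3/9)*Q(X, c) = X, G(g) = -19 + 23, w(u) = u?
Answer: -5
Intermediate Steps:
G(g) = 4
d = -1187/506 (d = 2374*(-1/1012) = -1187/506 ≈ -2.3458)
v(W) = -1/15 (v(W) = 2/(-6 - 24) = 2/(-30) = 2*(-1/30) = -1/15)
Q(X, c) = 3*X
1/Q(v(w(1)), 1/(G(37) + d)) = 1/(3*(-1/15)) = 1/(-⅕) = -5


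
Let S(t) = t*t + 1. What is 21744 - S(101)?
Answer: 11542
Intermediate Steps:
S(t) = 1 + t² (S(t) = t² + 1 = 1 + t²)
21744 - S(101) = 21744 - (1 + 101²) = 21744 - (1 + 10201) = 21744 - 1*10202 = 21744 - 10202 = 11542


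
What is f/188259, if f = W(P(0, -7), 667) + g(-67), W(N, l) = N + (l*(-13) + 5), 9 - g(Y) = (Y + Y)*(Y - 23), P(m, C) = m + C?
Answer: -6908/62753 ≈ -0.11008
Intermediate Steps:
P(m, C) = C + m
g(Y) = 9 - 2*Y*(-23 + Y) (g(Y) = 9 - (Y + Y)*(Y - 23) = 9 - 2*Y*(-23 + Y))
W(N, l) = 5 + N - 13*l (W(N, l) = N + (-13*l + 5) = N + (5 - 13*l) = 5 + N - 13*l)
f = -20724 (f = (5 + (-7 + 0) - 13*667) + (9 - 2*(-67)² + 46*(-67)) = (5 - 7 - 8671) + (9 - 2*4489 - 3082) = -8673 + (9 - 8978 - 3082) = -8673 - 12051 = -20724)
f/188259 = -20724/188259 = -20724*1/188259 = -6908/62753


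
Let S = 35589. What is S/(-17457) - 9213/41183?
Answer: -542164376/239643877 ≈ -2.2624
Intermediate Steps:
S/(-17457) - 9213/41183 = 35589/(-17457) - 9213/41183 = 35589*(-1/17457) - 9213*1/41183 = -11863/5819 - 9213/41183 = -542164376/239643877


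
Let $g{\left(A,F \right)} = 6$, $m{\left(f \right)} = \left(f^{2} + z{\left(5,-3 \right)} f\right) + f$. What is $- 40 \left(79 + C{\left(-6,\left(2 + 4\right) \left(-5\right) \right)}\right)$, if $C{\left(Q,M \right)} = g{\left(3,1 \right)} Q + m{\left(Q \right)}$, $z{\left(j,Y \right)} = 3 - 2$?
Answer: $-2680$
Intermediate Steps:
$z{\left(j,Y \right)} = 1$ ($z{\left(j,Y \right)} = 3 - 2 = 1$)
$m{\left(f \right)} = f^{2} + 2 f$ ($m{\left(f \right)} = \left(f^{2} + 1 f\right) + f = \left(f^{2} + f\right) + f = \left(f + f^{2}\right) + f = f^{2} + 2 f$)
$C{\left(Q,M \right)} = 6 Q + Q \left(2 + Q\right)$
$- 40 \left(79 + C{\left(-6,\left(2 + 4\right) \left(-5\right) \right)}\right) = - 40 \left(79 - 6 \left(8 - 6\right)\right) = - 40 \left(79 - 12\right) = \left(-40\right) 67 = -2680$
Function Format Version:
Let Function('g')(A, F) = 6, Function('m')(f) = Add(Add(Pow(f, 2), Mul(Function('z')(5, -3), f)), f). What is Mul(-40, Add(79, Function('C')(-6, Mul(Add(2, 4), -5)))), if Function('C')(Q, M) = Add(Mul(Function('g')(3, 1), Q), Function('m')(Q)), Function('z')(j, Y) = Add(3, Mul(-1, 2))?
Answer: -2680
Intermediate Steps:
Function('z')(j, Y) = 1 (Function('z')(j, Y) = Add(3, -2) = 1)
Function('m')(f) = Add(Pow(f, 2), Mul(2, f)) (Function('m')(f) = Add(Add(Pow(f, 2), Mul(1, f)), f) = Add(Add(Pow(f, 2), f), f) = Add(Add(f, Pow(f, 2)), f) = Add(Pow(f, 2), Mul(2, f)))
Function('C')(Q, M) = Add(Mul(6, Q), Mul(Q, Add(2, Q)))
Mul(-40, Add(79, Function('C')(-6, Mul(Add(2, 4), -5)))) = Mul(-40, Add(79, Mul(-6, Add(8, -6)))) = Mul(-40, Add(79, Mul(-6, 2))) = Mul(-40, Add(79, -12)) = Mul(-40, 67) = -2680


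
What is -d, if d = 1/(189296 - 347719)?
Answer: 1/158423 ≈ 6.3122e-6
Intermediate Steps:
d = -1/158423 (d = 1/(-158423) = -1/158423 ≈ -6.3122e-6)
-d = -1*(-1/158423) = 1/158423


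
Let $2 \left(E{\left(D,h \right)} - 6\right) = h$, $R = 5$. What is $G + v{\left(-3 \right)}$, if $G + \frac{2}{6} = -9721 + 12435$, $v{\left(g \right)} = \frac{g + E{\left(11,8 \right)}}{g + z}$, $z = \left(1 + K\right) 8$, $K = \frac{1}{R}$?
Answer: $\frac{29862}{11} \approx 2714.7$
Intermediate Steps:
$E{\left(D,h \right)} = 6 + \frac{h}{2}$
$K = \frac{1}{5} \approx 0.2$
$z = \frac{48}{5}$ ($z = \left(1 + \frac{1}{5}\right) 8 = \frac{6}{5} \cdot 8 = \frac{48}{5} \approx 9.6$)
$v{\left(g \right)} = \frac{10 + g}{\frac{48}{5} + g}$ ($v{\left(g \right)} = \frac{g + \left(6 + \frac{1}{2} \cdot 8\right)}{g + \frac{48}{5}} = \frac{g + \left(6 + 4\right)}{\frac{48}{5} + g} = \frac{g + 10}{\frac{48}{5} + g} = \frac{10 + g}{\frac{48}{5} + g}$)
$G = \frac{8141}{3}$ ($G = - \frac{1}{3} + \left(-9721 + 12435\right) = - \frac{1}{3} + 2714 = \frac{8141}{3} \approx 2713.7$)
$G + v{\left(-3 \right)} = \frac{8141}{3} + \frac{5 \left(10 - 3\right)}{48 + 5 \left(-3\right)} = \frac{8141}{3} + 5 \frac{1}{48 - 15} \cdot 7 = \frac{8141}{3} + 5 \cdot \frac{1}{33} \cdot 7 = \frac{8141}{3} + \frac{35}{33} = \frac{29862}{11}$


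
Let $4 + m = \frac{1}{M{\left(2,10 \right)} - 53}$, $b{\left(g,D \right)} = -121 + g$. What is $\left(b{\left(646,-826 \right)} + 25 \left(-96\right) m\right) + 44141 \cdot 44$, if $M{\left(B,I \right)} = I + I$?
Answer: $\frac{21476419}{11} \approx 1.9524 \cdot 10^{6}$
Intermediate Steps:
$M{\left(B,I \right)} = 2 I$
$m = - \frac{133}{33}$ ($m = -4 + \frac{1}{2 \cdot 10 - 53} = -4 + \frac{1}{20 - 53} = -4 + \frac{1}{-33} = -4 - \frac{1}{33} = - \frac{133}{33} \approx -4.0303$)
$\left(b{\left(646,-826 \right)} + 25 \left(-96\right) m\right) + 44141 \cdot 44 = \left(\left(-121 + 646\right) + 25 \left(-96\right) \left(- \frac{133}{33}\right)\right) + 44141 \cdot 44 = \left(525 - - \frac{106400}{11}\right) + 1942204 = \left(525 + \frac{106400}{11}\right) + 1942204 = \frac{112175}{11} + 1942204 = \frac{21476419}{11}$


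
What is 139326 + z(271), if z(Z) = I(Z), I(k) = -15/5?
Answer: 139323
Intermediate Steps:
I(k) = -3 (I(k) = -15*⅕ = -3)
z(Z) = -3
139326 + z(271) = 139326 - 3 = 139323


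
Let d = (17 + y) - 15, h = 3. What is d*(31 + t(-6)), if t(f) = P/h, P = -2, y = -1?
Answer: 91/3 ≈ 30.333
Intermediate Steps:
t(f) = -2/3
d = 1 (d = (17 - 1) - 15 = 16 - 15 = 1)
d*(31 + t(-6)) = 1*(31 - 2/3) = 1*(91/3) = 91/3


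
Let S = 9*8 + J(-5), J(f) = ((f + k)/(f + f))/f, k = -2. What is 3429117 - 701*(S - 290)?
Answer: 179101657/50 ≈ 3.5820e+6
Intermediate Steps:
J(f) = (-2 + f)/(2*f²) (J(f) = ((f - 2)/(f + f))/f = ((-2 + f)/((2*f)))/f = ((-2 + f)*(1/(2*f)))/f = ((-2 + f)/(2*f))/f = (-2 + f)/(2*f²))
S = 3593/50 (S = 9*8 + (½)*(-2 - 5)/(-5)² = 72 + (½)*(1/25)*(-7) = 72 - 7/50 = 3593/50 ≈ 71.860)
3429117 - 701*(S - 290) = 3429117 - 701*(3593/50 - 290) = 3429117 - 701*(-10907/50) = 3429117 + 7645807/50 = 179101657/50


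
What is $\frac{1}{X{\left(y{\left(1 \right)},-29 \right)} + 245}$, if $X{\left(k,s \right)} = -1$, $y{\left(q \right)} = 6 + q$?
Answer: $\frac{1}{244} \approx 0.0040984$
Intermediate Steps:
$\frac{1}{X{\left(y{\left(1 \right)},-29 \right)} + 245} = \frac{1}{-1 + 245} = \frac{1}{244}$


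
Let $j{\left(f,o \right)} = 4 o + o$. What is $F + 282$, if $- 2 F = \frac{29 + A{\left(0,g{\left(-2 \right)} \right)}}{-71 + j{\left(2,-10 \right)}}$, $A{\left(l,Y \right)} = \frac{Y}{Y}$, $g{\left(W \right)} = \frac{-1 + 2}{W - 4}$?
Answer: $\frac{34137}{121} \approx 282.12$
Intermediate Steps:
$g{\left(W \right)} = \frac{1}{-4 + W}$ ($g{\left(W \right)} = 1 \frac{1}{-4 + W} = \frac{1}{-4 + W}$)
$A{\left(l,Y \right)} = 1$
$j{\left(f,o \right)} = 5 o$
$F = \frac{15}{121}$ ($F = - \frac{\left(29 + 1\right) \frac{1}{-71 + 5 \left(-10\right)}}{2} = - \frac{30 \frac{1}{-71 - 50}}{2} = - \frac{30 \frac{1}{-121}}{2} = - \frac{30 \left(- \frac{1}{121}\right)}{2} = \left(- \frac{1}{2}\right) \left(- \frac{30}{121}\right) = \frac{15}{121} \approx 0.12397$)
$F + 282 = \frac{15}{121} + 282 = \frac{34137}{121}$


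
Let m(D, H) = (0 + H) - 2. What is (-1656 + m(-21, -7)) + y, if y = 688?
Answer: -977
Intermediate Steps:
m(D, H) = -2 + H (m(D, H) = H - 2 = -2 + H)
(-1656 + m(-21, -7)) + y = (-1656 + (-2 - 7)) + 688 = (-1656 - 9) + 688 = -1665 + 688 = -977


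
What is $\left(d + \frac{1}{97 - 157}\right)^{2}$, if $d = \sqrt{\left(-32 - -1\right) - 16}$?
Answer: $\frac{\left(-1 + 60 i \sqrt{47}\right)^{2}}{3600} \approx -47.0 - 0.22852 i$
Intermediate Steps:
$d = i \sqrt{47}$ ($d = \sqrt{\left(-32 + 1\right) - 16} = \sqrt{-31 - 16} = \sqrt{-47} = i \sqrt{47} \approx 6.8557 i$)
$\left(d + \frac{1}{97 - 157}\right)^{2} = \left(i \sqrt{47} + \frac{1}{97 - 157}\right)^{2} = \left(i \sqrt{47} + \frac{1}{-60}\right)^{2} = \left(i \sqrt{47} - \frac{1}{60}\right)^{2} = \left(- \frac{1}{60} + i \sqrt{47}\right)^{2}$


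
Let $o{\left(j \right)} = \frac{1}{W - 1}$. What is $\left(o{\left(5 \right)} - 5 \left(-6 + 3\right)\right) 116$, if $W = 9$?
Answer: $\frac{3509}{2} \approx 1754.5$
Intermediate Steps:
$o{\left(j \right)} = \frac{1}{8}$ ($o{\left(j \right)} = \frac{1}{9 - 1} = \frac{1}{8}$)
$\left(o{\left(5 \right)} - 5 \left(-6 + 3\right)\right) 116 = \left(\frac{1}{8} - 5 \left(-6 + 3\right)\right) 116 = \left(\frac{1}{8} - -15\right) 116 = \left(\frac{1}{8} + 15\right) 116 = \frac{121}{8} \cdot 116 = \frac{3509}{2}$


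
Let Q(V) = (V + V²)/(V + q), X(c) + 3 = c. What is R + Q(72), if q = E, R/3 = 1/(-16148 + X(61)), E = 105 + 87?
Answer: 3523677/176990 ≈ 19.909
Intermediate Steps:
E = 192
X(c) = -3 + c
R = -3/16090 (R = 3/(-16148 + (-3 + 61)) = 3/(-16148 + 58) = 3/(-16090) = 3*(-1/16090) = -3/16090 ≈ -0.00018645)
q = 192
Q(V) = (V + V²)/(192 + V) (Q(V) = (V + V²)/(V + 192) = (V + V²)/(192 + V))
R + Q(72) = -3/16090 + 72*(1 + 72)/(192 + 72) = -3/16090 + 72*73/264 = -3/16090 + 72*(1/264)*73 = -3/16090 + 219/11 = 3523677/176990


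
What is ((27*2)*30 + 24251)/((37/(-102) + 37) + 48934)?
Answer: 2638842/4995005 ≈ 0.52830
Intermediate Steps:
((27*2)*30 + 24251)/((37/(-102) + 37) + 48934) = (54*30 + 24251)/((37*(-1/102) + 37) + 48934) = (1620 + 24251)/((-37/102 + 37) + 48934) = 25871/(3737/102 + 48934) = 25871/(4995005/102) = 25871*(102/4995005) = 2638842/4995005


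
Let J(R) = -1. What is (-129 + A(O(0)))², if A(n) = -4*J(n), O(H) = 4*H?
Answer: 15625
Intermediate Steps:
A(n) = 4 (A(n) = -4*(-1) = 4)
(-129 + A(O(0)))² = (-129 + 4)² = (-125)² = 15625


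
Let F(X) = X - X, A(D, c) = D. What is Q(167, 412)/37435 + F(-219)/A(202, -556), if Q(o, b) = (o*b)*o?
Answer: 11490268/37435 ≈ 306.94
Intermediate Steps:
F(X) = 0
Q(o, b) = b*o² (Q(o, b) = (b*o)*o = b*o²)
Q(167, 412)/37435 + F(-219)/A(202, -556) = (412*167²)/37435 + 0/202 = (412*27889)*(1/37435) + 0*(1/202) = 11490268*(1/37435) + 0 = 11490268/37435 + 0 = 11490268/37435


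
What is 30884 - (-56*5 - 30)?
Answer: 31194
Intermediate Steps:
30884 - (-56*5 - 30) = 30884 - (-280 - 30) = 30884 - 1*(-310) = 30884 + 310 = 31194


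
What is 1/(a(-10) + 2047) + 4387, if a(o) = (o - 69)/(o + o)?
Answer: 179950373/41019 ≈ 4387.0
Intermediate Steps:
a(o) = (-69 + o)/(2*o) (a(o) = (-69 + o)/((2*o)) = (-69 + o)*(1/(2*o)) = (-69 + o)/(2*o))
1/(a(-10) + 2047) + 4387 = 1/((½)*(-69 - 10)/(-10) + 2047) + 4387 = 1/((½)*(-⅒)*(-79) + 2047) + 4387 = 1/(79/20 + 2047) + 4387 = 1/(41019/20) + 4387 = 20/41019 + 4387 = 179950373/41019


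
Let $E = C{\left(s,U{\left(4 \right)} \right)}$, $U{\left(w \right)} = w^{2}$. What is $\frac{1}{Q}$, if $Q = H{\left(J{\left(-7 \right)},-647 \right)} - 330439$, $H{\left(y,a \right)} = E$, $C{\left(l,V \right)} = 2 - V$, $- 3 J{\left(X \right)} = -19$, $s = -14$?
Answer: $- \frac{1}{330453} \approx -3.0261 \cdot 10^{-6}$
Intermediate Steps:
$J{\left(X \right)} = \frac{19}{3}$ ($J{\left(X \right)} = \left(- \frac{1}{3}\right) \left(-19\right) = \frac{19}{3}$)
$E = -14$ ($E = 2 - 4^{2} = 2 - 16 = -14$)
$H{\left(y,a \right)} = -14$
$Q = -330453$ ($Q = -14 - 330439 = -330453$)
$\frac{1}{Q} = \frac{1}{-330453} = - \frac{1}{330453}$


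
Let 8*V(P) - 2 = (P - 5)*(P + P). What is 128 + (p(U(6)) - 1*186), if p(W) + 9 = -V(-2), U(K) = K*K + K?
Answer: -283/4 ≈ -70.750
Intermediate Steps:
V(P) = ¼ + P*(-5 + P)/4 (V(P) = ¼ + ((P - 5)*(P + P))/8 = ¼ + ((-5 + P)*(2*P))/8 = ¼ + (2*P*(-5 + P))/8 = ¼ + P*(-5 + P)/4)
U(K) = K + K² (U(K) = K² + K = K + K²)
p(W) = -51/4 (p(W) = -9 - (¼ - 5/4*(-2) + (¼)*(-2)²) = -9 - (¼ + 5/2 + (¼)*4) = -9 - (¼ + 5/2 + 1) = -9 - 1*15/4 = -9 - 15/4 = -51/4)
128 + (p(U(6)) - 1*186) = 128 + (-51/4 - 1*186) = 128 + (-51/4 - 186) = 128 - 795/4 = -283/4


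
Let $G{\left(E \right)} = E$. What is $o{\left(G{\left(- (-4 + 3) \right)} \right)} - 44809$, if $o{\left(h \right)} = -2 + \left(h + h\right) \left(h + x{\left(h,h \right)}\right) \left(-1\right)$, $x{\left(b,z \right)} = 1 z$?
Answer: $-44815$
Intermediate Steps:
$x{\left(b,z \right)} = z$
$o{\left(h \right)} = -2 - 4 h^{2}$ ($o{\left(h \right)} = -2 + \left(h + h\right) \left(h + h\right) \left(-1\right) = -2 + 2 h 2 h \left(-1\right) = -2 + 4 h^{2} \left(-1\right) = -2 - 4 h^{2}$)
$o{\left(G{\left(- (-4 + 3) \right)} \right)} - 44809 = \left(-2 - 4 \left(- (-4 + 3)\right)^{2}\right) - 44809 = \left(-2 - 4 \left(\left(-1\right) \left(-1\right)\right)^{2}\right) - 44809 = \left(-2 - 4 \cdot 1^{2}\right) - 44809 = \left(-2 - 4\right) - 44809 = -6 - 44809 = -44815$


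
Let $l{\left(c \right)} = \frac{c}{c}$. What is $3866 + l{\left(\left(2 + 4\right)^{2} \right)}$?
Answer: $3867$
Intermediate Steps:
$l{\left(c \right)} = 1$
$3866 + l{\left(\left(2 + 4\right)^{2} \right)} = 3866 + 1 = 3867$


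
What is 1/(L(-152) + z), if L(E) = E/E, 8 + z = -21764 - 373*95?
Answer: -1/57206 ≈ -1.7481e-5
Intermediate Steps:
z = -57207 (z = -8 + (-21764 - 373*95) = -8 + (-21764 - 1*35435) = -8 + (-21764 - 35435) = -8 - 57199 = -57207)
L(E) = 1
1/(L(-152) + z) = 1/(1 - 57207) = 1/(-57206) = -1/57206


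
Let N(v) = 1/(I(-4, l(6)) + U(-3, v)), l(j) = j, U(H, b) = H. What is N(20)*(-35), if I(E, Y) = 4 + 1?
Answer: -35/2 ≈ -17.500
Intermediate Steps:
I(E, Y) = 5
N(v) = ½ (N(v) = 1/(5 - 3) = 1/2 = ½)
N(20)*(-35) = (½)*(-35) = -35/2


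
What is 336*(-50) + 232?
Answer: -16568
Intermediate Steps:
336*(-50) + 232 = -16800 + 232 = -16568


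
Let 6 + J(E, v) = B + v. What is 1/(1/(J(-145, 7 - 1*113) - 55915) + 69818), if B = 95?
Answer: 55932/3905060375 ≈ 1.4323e-5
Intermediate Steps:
J(E, v) = 89 + v (J(E, v) = -6 + (95 + v) = 89 + v)
1/(1/(J(-145, 7 - 1*113) - 55915) + 69818) = 1/(1/((89 + (7 - 1*113)) - 55915) + 69818) = 1/(1/((89 + (7 - 113)) - 55915) + 69818) = 1/(1/((89 - 106) - 55915) + 69818) = 1/(1/(-17 - 55915) + 69818) = 1/(1/(-55932) + 69818) = 1/(-1/55932 + 69818) = 1/(3905060375/55932) = 55932/3905060375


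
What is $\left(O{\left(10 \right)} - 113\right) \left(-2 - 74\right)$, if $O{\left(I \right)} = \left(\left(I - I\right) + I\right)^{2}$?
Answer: $988$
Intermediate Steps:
$O{\left(I \right)} = I^{2}$ ($O{\left(I \right)} = \left(0 + I\right)^{2} = I^{2}$)
$\left(O{\left(10 \right)} - 113\right) \left(-2 - 74\right) = \left(10^{2} - 113\right) \left(-2 - 74\right) = \left(100 - 113\right) \left(-76\right) = \left(-13\right) \left(-76\right) = 988$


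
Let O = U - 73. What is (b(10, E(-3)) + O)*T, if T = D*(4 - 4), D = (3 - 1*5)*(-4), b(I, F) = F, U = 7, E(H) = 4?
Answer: 0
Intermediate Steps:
D = 8 (D = (3 - 5)*(-4) = -2*(-4) = 8)
O = -66 (O = 7 - 73 = -66)
T = 0 (T = 8*(4 - 4) = 8*0 = 0)
(b(10, E(-3)) + O)*T = (4 - 66)*0 = -62*0 = 0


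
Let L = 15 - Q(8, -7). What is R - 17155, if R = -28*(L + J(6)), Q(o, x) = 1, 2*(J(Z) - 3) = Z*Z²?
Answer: -20655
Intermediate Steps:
J(Z) = 3 + Z³/2 (J(Z) = 3 + (Z*Z²)/2 = 3 + Z³/2)
L = 14 (L = 15 - 1*1 = 15 - 1 = 14)
R = -3500 (R = -28*(14 + (3 + (½)*6³)) = -28*(14 + (3 + (½)*216)) = -28*(14 + (3 + 108)) = -28*(14 + 111) = -28*125 = -3500)
R - 17155 = -3500 - 17155 = -20655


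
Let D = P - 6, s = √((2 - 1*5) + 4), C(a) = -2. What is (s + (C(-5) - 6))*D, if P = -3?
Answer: 63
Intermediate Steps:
s = 1 (s = √((2 - 5) + 4) = √(-3 + 4) = √1 = 1)
D = -9 (D = -3 - 6 = -9)
(s + (C(-5) - 6))*D = (1 + (-2 - 6))*(-9) = (1 - 8)*(-9) = -7*(-9) = 63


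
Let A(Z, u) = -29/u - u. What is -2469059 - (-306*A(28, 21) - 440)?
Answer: -17328273/7 ≈ -2.4755e+6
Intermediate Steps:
A(Z, u) = -u - 29/u
-2469059 - (-306*A(28, 21) - 440) = -2469059 - (-306*(-1*21 - 29/21) - 440) = -2469059 - (-306*(-21 - 29*1/21) - 440) = -2469059 - (-306*(-21 - 29/21) - 440) = -2469059 - (-306*(-470/21) - 440) = -2469059 - (47940/7 - 440) = -2469059 - 1*44860/7 = -2469059 - 44860/7 = -17328273/7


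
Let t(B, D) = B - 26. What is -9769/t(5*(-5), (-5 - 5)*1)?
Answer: 9769/51 ≈ 191.55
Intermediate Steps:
t(B, D) = -26 + B
-9769/t(5*(-5), (-5 - 5)*1) = -9769/(-26 + 5*(-5)) = -9769/(-26 - 25) = -9769/(-51) = -9769*(-1/51) = 9769/51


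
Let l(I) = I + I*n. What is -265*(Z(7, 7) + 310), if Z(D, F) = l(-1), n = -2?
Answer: -82415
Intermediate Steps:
l(I) = -I (l(I) = I + I*(-2) = I - 2*I = -I)
Z(D, F) = 1 (Z(D, F) = -1*(-1) = 1)
-265*(Z(7, 7) + 310) = -265*(1 + 310) = -265*311 = -82415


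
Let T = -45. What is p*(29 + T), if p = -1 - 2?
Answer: 48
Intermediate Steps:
p = -3
p*(29 + T) = -3*(29 - 45) = -3*(-16) = 48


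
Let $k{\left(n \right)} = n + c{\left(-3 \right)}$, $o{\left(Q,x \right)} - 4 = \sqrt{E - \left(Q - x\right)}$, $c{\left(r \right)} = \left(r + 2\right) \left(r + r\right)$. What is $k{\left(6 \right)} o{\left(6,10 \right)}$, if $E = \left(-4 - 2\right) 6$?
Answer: $48 + 48 i \sqrt{2} \approx 48.0 + 67.882 i$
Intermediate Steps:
$E = -36$ ($E = \left(-6\right) 6 = -36$)
$c{\left(r \right)} = 2 r \left(2 + r\right)$ ($c{\left(r \right)} = \left(2 + r\right) 2 r = 2 r \left(2 + r\right)$)
$o{\left(Q,x \right)} = 4 + \sqrt{-36 + x - Q}$ ($o{\left(Q,x \right)} = 4 + \sqrt{-36 - \left(Q - x\right)} = 4 + \sqrt{-36 + x - Q}$)
$k{\left(n \right)} = 6 + n$ ($k{\left(n \right)} = n + 2 \left(-3\right) \left(2 - 3\right) = n + 2 \left(-3\right) \left(-1\right) = n + 6 = 6 + n$)
$k{\left(6 \right)} o{\left(6,10 \right)} = \left(6 + 6\right) \left(4 + \sqrt{-36 + 10 - 6}\right) = 12 \left(4 + \sqrt{-36 + 10 - 6}\right) = 12 \left(4 + \sqrt{-32}\right) = 12 \left(4 + 4 i \sqrt{2}\right) = 48 + 48 i \sqrt{2}$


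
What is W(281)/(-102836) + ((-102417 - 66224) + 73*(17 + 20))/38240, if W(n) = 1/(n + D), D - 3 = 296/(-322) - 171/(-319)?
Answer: -3107096792450177/716014103920200 ≈ -4.3394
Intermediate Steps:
D = 134396/51359 (D = 3 + (296/(-322) - 171/(-319)) = 3 + (296*(-1/322) - 171*(-1/319)) = 3 + (-148/161 + 171/319) = 3 - 19681/51359 = 134396/51359 ≈ 2.6168)
W(n) = 1/(134396/51359 + n) (W(n) = 1/(n + 134396/51359) = 1/(134396/51359 + n))
W(281)/(-102836) + ((-102417 - 66224) + 73*(17 + 20))/38240 = (51359/(134396 + 51359*281))/(-102836) + ((-102417 - 66224) + 73*(17 + 20))/38240 = (51359/(134396 + 14431879))*(-1/102836) + (-168641 + 73*37)*(1/38240) = (51359/14566275)*(-1/102836) + (-168641 + 2701)*(1/38240) = (51359*(1/14566275))*(-1/102836) - 165940*1/38240 = (51359/14566275)*(-1/102836) - 8297/1912 = -51359/1497937455900 - 8297/1912 = -3107096792450177/716014103920200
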